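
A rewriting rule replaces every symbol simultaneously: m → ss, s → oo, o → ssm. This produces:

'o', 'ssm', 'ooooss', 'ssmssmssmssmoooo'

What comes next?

oooossoooossoooossoooossssmssmssmssm

Applying the rule to each of the 16 symbols of ssmssmssmssmoooo gives the pieces oo oo ss oo oo ss oo oo ss oo oo ss ssm ssm ssm ssm, which concatenate to the answer.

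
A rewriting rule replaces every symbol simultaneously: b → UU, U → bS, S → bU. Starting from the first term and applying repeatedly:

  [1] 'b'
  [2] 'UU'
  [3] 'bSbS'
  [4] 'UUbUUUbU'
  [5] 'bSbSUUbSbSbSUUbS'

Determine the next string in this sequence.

φ(bSbSUUbSbSbSUUbS) expands symbol-by-symbol to UU bU UU bU bS bS UU bU UU bU UU bU bS bS UU bU; joining the 16 pieces gives the next term.

UUbUUUbUbSbSUUbUUUbUUUbUbSbSUUbU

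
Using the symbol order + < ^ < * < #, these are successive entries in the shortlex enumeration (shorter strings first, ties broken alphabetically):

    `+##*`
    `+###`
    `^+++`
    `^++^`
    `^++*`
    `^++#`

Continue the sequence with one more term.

Treat ^++# as a base-4 numeral over the given alphabet and add one, carrying through any trailing #'s.

^+^+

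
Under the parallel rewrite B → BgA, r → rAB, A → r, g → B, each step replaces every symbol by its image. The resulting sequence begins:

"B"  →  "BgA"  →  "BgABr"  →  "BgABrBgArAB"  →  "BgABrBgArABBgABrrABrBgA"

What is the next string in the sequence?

Replace each of the 23 characters of BgABrBgArABBgABrrABrBgA in place — BgA B r BgA rAB BgA B r rAB r BgA BgA B r BgA rAB rAB r BgA rAB BgA B r — and concatenate.

BgABrBgArABBgABrrABrBgABgABrBgArABrABrBgArABBgABr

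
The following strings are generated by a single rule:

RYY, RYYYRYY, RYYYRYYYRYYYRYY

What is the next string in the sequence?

Every step duplicates the string with 'Y' between the halves.
Doubling RYYYRYYYRYYYRYY with 'Y' between the halves:

RYYYRYYYRYYYRYYYRYYYRYYYRYYYRYY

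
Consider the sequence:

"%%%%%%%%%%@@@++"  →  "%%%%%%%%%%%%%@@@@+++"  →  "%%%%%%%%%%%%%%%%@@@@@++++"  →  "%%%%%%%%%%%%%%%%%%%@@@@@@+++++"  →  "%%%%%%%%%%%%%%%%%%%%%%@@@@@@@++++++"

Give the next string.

Term n consists of 3n+1 %'s, followed by n @'s, followed by n-1 +'s, where the shown terms are n = 3, 4, 5, 6, 7.
For the next term, n = 8, so the run lengths are 25, 8, 7.

%%%%%%%%%%%%%%%%%%%%%%%%%@@@@@@@@+++++++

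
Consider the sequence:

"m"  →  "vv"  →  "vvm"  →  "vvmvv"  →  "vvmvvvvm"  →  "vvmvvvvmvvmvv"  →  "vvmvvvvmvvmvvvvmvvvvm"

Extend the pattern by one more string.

This is a Fibonacci-style word recurrence s(k) = s(k−1)·s(k−2): e.g. vv·m = vvm.
The next term joins vvmvvvvmvvmvvvvmvvvvm and vvmvvvvmvvmvv.

vvmvvvvmvvmvvvvmvvvvmvvmvvvvmvvmvv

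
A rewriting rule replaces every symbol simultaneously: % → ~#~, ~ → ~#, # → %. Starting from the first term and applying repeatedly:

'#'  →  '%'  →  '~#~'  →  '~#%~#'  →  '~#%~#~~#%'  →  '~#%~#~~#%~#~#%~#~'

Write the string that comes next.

Rewriting the 17 symbols of ~#%~#~~#%~#~#%~#~ one by one yields ~# % ~#~ ~# % ~# ~# % ~#~ ~# % ~# % ~#~ ~# % ~#; concatenated:

~#%~#~~#%~#~#%~#~~#%~#%~#~~#%~#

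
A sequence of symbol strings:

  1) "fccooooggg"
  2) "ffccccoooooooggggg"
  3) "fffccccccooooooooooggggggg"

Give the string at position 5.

fffffccccccccccooooooooooooooooggggggggggg

Each string has the form f^{n-1} c^{2n-2} o^{3n-2} g^{2n-1}, where the shown terms are n = 2, 3, 4.
Setting n = 6 gives 5, 10, 16, 11 characters in each block.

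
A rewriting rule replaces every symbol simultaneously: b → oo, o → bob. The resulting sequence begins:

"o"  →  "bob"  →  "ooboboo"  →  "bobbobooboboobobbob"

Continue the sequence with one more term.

Rewriting the 19 symbols of bobbobooboboobobbob one by one yields oo bob oo oo bob oo bob bob oo bob oo bob bob oo bob oo oo bob oo; concatenated:

oobobooooboboobobbobooboboobobboboobobooooboboo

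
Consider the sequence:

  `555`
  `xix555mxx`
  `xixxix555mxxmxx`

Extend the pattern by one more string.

Every step adds xix to the front and mxx to the end of the previous string.
Applying this once more to xixxix555mxxmxx:

xixxixxix555mxxmxxmxx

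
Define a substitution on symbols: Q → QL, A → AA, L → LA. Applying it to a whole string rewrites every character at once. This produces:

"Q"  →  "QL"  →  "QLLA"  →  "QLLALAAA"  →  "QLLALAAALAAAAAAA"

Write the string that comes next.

QLLALAAALAAAAAAALAAAAAAAAAAAAAAA

Replace each of the 16 characters of QLLALAAALAAAAAAA in place — QL LA LA AA LA AA AA AA LA AA AA AA AA AA AA AA — and concatenate.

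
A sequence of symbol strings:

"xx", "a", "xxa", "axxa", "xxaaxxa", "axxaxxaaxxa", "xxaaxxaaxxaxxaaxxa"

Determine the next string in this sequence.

From term 3 onward, concatenate the second-to-last term with the last: xx·a = xxa, a·xxa = axxa, …
The next term joins axxaxxaaxxa and xxaaxxaaxxaxxaaxxa.

axxaxxaaxxaxxaaxxaaxxaxxaaxxa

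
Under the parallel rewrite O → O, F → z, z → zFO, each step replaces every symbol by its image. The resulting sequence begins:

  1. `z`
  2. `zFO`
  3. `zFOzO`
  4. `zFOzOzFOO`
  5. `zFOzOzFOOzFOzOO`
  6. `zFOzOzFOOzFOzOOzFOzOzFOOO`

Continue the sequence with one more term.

zFOzOzFOOzFOzOOzFOzOzFOOOzFOzOzFOOzFOzOOO

Replace each of the 25 characters of zFOzOzFOOzFOzOOzFOzOzFOOO in place — zFO z O zFO O zFO z O O zFO z O zFO O O zFO z O zFO O zFO z O O O — and concatenate.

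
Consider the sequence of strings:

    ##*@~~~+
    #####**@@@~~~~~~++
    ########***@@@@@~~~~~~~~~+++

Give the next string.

Each string has the form #^{3n-1} *^{n} @^{2n-1} ~^{3n} +^{n} (n = 1, 2, …).
Setting n = 4 gives 11, 4, 7, 12, 4 characters in each block.

###########****@@@@@@@~~~~~~~~~~~~++++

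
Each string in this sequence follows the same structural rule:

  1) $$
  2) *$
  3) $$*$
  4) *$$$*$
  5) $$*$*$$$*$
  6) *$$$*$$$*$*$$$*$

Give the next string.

This is a Fibonacci-style word recurrence s(k) = s(k−2)·s(k−1): e.g. $$·*$ = $$*$.
Continuing: $$*$*$$$*$ · *$$$*$$$*$*$$$*$ gives term 7.

$$*$*$$$*$*$$$*$$$*$*$$$*$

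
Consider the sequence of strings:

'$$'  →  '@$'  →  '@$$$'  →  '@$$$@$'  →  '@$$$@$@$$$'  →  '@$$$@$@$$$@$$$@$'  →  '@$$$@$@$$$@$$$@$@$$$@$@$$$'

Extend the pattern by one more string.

This is a Fibonacci-style word recurrence s(k) = s(k−1)·s(k−2): e.g. @$·$$ = @$$$.
Continuing: @$$$@$@$$$@$$$@$@$$$@$@$$$ · @$$$@$@$$$@$$$@$ gives term 8.

@$$$@$@$$$@$$$@$@$$$@$@$$$@$$$@$@$$$@$$$@$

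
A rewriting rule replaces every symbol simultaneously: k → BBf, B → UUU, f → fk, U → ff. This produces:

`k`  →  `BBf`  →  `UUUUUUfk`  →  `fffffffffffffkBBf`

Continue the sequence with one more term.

Applying the rule to each of the 17 symbols of fffffffffffffkBBf gives the pieces fk fk fk fk fk fk fk fk fk fk fk fk fk BBf UUU UUU fk, which concatenate to the answer.

fkfkfkfkfkfkfkfkfkfkfkfkfkBBfUUUUUUfk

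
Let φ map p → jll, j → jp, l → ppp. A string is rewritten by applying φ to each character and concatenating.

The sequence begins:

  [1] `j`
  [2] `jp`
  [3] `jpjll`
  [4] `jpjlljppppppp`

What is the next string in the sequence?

jpjlljpppppppjpjlljlljlljlljlljlljll

Applying the rule to each of the 13 symbols of jpjlljppppppp gives the pieces jp jll jp ppp ppp jp jll jll jll jll jll jll jll, which concatenate to the answer.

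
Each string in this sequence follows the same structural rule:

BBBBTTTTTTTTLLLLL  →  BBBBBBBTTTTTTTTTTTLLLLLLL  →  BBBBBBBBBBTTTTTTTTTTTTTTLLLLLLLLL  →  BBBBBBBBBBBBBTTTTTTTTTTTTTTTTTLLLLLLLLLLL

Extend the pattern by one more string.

The n-th term is 3n-2 B's then 3n+2 T's then 2n+1 L's, where the shown terms are n = 2, 3, 4, 5.
At n = 6 the blocks have lengths 16, 20, 13.

BBBBBBBBBBBBBBBBTTTTTTTTTTTTTTTTTTTTLLLLLLLLLLLLL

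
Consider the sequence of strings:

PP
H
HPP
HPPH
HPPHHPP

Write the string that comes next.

This is a Fibonacci-style word recurrence s(k) = s(k−1)·s(k−2): e.g. H·PP = HPP.
The next term joins HPPHHPP and HPPH.

HPPHHPPHPPH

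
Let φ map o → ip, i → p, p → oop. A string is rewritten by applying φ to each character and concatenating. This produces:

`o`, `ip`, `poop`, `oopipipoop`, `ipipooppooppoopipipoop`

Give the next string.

Replace each of the 22 characters of ipipooppooppoopipipoop in place — p oop p oop ip ip oop oop ip ip oop oop ip ip oop p oop p oop ip ip oop — and concatenate.

pooppoopipipoopoopipipoopoopipipooppooppoopipipoop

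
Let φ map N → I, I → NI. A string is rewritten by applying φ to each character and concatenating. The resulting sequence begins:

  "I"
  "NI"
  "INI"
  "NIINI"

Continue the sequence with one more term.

ININIINI

Rewriting each symbol of NIINI: N→I, I→NI, I→NI, N→I, I→NI, which concatenates to I NI NI I NI.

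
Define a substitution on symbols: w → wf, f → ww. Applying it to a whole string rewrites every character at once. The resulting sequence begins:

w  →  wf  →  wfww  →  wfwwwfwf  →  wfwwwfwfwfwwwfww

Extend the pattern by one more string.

wfwwwfwfwfwwwfwwwfwwwfwfwfwwwfwf

φ(wfwwwfwfwfwwwfww) expands symbol-by-symbol to wf ww wf wf wf ww wf ww wf ww wf wf wf ww wf wf; joining the 16 pieces gives the next term.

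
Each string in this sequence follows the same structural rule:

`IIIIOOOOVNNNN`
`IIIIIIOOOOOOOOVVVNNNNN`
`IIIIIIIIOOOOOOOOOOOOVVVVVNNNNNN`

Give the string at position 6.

IIIIIIIIIIIIIIOOOOOOOOOOOOOOOOOOOOOOOOVVVVVVVVVVVNNNNNNNNN

Each string has the form I^{2n+2} O^{4n} V^{2n-1} N^{n+3} (n = 1, 2, …).
At n = 6 the blocks have lengths 14, 24, 11, 9.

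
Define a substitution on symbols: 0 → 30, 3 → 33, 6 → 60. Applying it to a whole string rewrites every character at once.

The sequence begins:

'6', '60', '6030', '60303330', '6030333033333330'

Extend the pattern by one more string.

φ(6030333033333330) expands symbol-by-symbol to 60 30 33 30 33 33 33 30 33 33 33 33 33 33 33 30; joining the 16 pieces gives the next term.

60303330333333303333333333333330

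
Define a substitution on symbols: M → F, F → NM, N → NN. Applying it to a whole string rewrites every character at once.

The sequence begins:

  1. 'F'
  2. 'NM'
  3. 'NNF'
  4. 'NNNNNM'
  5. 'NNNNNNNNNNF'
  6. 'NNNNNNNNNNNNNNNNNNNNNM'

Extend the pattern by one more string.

Replace each of the 22 characters of NNNNNNNNNNNNNNNNNNNNNM in place — NN NN NN NN NN NN NN NN NN NN NN NN NN NN NN NN NN NN NN NN NN F — and concatenate.

NNNNNNNNNNNNNNNNNNNNNNNNNNNNNNNNNNNNNNNNNNF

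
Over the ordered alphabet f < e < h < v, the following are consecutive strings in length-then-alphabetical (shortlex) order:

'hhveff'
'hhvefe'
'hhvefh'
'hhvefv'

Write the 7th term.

Advancing 3 positions from hhvefv through hhvefv → hhveef → hhveee reaches term 7.

hhveeh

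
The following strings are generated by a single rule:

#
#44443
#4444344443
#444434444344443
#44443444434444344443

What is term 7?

#444434444344443444434444344443

Every step adds 44443 to the end: s(k+1) = s(k)·44443.
From #44443444434444344443, 2 further steps: #44443444434444344443 → #4444344443444434444344443 → (answer).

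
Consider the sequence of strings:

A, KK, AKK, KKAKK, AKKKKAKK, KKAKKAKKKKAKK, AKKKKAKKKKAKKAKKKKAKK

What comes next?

From term 3 onward, concatenate the second-to-last term with the last: A·KK = AKK, KK·AKK = KKAKK, …
So term 8 is KKAKKAKKKKAKK·AKKKKAKKKKAKKAKKKKAKK.

KKAKKAKKKKAKKAKKKKAKKKKAKKAKKKKAKK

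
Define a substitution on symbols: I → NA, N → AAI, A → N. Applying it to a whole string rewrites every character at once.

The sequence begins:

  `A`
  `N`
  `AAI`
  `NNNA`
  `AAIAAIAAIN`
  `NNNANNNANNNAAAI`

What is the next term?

Replace each of the 15 characters of NNNANNNANNNAAAI in place — AAI AAI AAI N AAI AAI AAI N AAI AAI AAI N N N NA — and concatenate.

AAIAAIAAINAAIAAIAAINAAIAAIAAINNNNA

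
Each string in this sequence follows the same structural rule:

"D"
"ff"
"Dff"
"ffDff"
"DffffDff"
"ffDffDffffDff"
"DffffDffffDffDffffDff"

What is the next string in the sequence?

Each term (from the third on) is the two preceding terms concatenated in order: term 3 = D·ff = Dff.
Continuing: ffDffDffffDff · DffffDffffDffDffffDff gives term 8.

ffDffDffffDffDffffDffffDffDffffDff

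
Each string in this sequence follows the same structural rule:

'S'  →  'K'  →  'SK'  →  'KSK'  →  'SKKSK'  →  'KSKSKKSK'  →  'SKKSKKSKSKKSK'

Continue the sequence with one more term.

From term 3 onward, concatenate the second-to-last term with the last: S·K = SK, K·SK = KSK, …
The next term joins KSKSKKSK and SKKSKKSKSKKSK.

KSKSKKSKSKKSKKSKSKKSK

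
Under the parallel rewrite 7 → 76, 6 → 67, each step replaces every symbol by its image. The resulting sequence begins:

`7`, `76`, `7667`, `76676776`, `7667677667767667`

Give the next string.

Applying the rule to each of the 16 symbols of 7667677667767667 gives the pieces 76 67 67 76 67 76 76 67 67 76 76 67 76 67 67 76, which concatenate to the answer.

76676776677676676776766776676776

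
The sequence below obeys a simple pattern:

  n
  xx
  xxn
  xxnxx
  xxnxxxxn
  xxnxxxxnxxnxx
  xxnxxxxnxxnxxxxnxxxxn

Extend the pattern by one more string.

xxnxxxxnxxnxxxxnxxxxnxxnxxxxnxxnxx

Each term (from the third on) is the previous term followed by the one before it: term 3 = xx·n = xxn.
The next term joins xxnxxxxnxxnxxxxnxxxxn and xxnxxxxnxxnxx.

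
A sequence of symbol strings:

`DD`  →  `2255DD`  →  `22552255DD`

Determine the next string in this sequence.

Each term is the previous one with 2255 prepended.
Applying this once more to 22552255DD:

225522552255DD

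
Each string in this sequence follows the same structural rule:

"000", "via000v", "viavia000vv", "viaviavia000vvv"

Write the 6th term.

Each term wraps the previous one in via on the left and v on the right.
From viaviavia000vvv, 2 further steps: viaviavia000vvv → viaviaviavia000vvvv → (answer).

viaviaviaviavia000vvvvv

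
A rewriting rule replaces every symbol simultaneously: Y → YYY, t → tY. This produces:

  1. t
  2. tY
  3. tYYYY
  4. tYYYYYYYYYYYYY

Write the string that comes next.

Replace each of the 14 characters of tYYYYYYYYYYYYY in place — tY YYY YYY YYY YYY YYY YYY YYY YYY YYY YYY YYY YYY YYY — and concatenate.

tYYYYYYYYYYYYYYYYYYYYYYYYYYYYYYYYYYYYYYYY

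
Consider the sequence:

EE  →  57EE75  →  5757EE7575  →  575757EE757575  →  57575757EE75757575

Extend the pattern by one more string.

5757575757EE7575757575

s(k+1) = 57·s(k)·75, so each term gains 57 as a prefix and 75 as a suffix.
So the next term is 57·57575757EE75757575·75.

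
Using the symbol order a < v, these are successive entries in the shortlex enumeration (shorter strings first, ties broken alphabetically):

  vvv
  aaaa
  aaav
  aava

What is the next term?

Treat aava as a base-2 numeral over the given alphabet and add one, carrying through any trailing v's.

aavv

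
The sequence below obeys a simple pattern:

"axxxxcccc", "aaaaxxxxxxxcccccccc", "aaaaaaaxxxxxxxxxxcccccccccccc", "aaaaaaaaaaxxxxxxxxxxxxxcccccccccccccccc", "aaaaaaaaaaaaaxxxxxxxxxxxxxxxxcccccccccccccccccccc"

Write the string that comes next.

aaaaaaaaaaaaaaaaxxxxxxxxxxxxxxxxxxxcccccccccccccccccccccccc

The n-th term is 3n-2 a's then 3n+1 x's then 4n c's (n = 1, 2, …).
For the next term, n = 6, so the run lengths are 16, 19, 24.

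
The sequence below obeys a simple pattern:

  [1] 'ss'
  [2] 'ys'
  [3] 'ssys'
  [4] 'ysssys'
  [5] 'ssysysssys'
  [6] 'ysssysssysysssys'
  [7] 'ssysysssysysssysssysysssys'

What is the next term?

This is a Fibonacci-style word recurrence s(k) = s(k−2)·s(k−1): e.g. ss·ys = ssys.
The next term joins ysssysssysysssys and ssysysssysysssysssysysssys.

ysssysssysysssysssysysssysysssysssysysssys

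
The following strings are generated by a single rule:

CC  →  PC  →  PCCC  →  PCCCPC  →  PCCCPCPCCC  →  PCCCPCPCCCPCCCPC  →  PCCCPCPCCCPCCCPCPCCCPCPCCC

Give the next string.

From term 3 onward, concatenate the last term with the second-to-last: PC·CC = PCCC, PCCC·PC = PCCCPC, …
Continuing: PCCCPCPCCCPCCCPCPCCCPCPCCC · PCCCPCPCCCPCCCPC gives term 8.

PCCCPCPCCCPCCCPCPCCCPCPCCCPCCCPCPCCCPCCCPC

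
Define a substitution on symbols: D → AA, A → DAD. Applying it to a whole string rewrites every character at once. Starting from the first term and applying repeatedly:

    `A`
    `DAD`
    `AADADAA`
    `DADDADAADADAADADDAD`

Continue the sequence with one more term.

AADADAAAADADAADADDADAADADAADADDADAADADAAAADADAA

Replace each of the 19 characters of DADDADAADADAADADDAD in place — AA DAD AA AA DAD AA DAD DAD AA DAD AA DAD DAD AA DAD AA AA DAD AA — and concatenate.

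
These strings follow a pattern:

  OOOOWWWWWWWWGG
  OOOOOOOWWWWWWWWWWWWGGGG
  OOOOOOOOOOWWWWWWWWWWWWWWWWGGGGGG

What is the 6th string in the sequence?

OOOOOOOOOOOOOOOOOOOWWWWWWWWWWWWWWWWWWWWWWWWWWWWGGGGGGGGGGGG

Each string has the form O^{3n-2} W^{4n} G^{2n-2}, where the shown terms are n = 2, 3, 4.
For term 6, n = 7, so the run lengths are 19, 28, 12.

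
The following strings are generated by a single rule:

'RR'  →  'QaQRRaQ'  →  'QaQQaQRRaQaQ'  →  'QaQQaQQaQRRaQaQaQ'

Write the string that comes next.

QaQQaQQaQQaQRRaQaQaQaQ

Each term wraps the previous one in QaQ on the left and aQ on the right.
So the next term is QaQ·QaQQaQQaQRRaQaQaQ·aQ.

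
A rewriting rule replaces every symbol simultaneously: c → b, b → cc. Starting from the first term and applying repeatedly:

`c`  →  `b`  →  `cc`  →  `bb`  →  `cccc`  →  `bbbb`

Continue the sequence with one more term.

cccccccc

Rewriting each symbol of bbbb: b→cc, b→cc, b→cc, b→cc, which concatenates to cc cc cc cc.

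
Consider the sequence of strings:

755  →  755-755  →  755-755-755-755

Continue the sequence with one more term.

s(k+1) = s(k)·-·s(k) — each term doubles the last with '-' between the halves.
Doubling 755-755-755-755 with '-' between the halves:

755-755-755-755-755-755-755-755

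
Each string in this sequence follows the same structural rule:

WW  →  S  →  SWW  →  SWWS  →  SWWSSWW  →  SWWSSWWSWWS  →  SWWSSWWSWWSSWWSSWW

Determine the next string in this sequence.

SWWSSWWSWWSSWWSSWWSWWSSWWSWWS

Each term (from the third on) is the previous term followed by the one before it: term 3 = S·WW = SWW.
So term 8 is SWWSSWWSWWSSWWSSWW·SWWSSWWSWWS.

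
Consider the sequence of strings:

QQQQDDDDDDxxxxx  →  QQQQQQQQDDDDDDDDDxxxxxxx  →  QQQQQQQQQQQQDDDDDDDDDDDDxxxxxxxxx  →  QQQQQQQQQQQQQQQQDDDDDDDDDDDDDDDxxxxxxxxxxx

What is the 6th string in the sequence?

Term n consists of 4n Q's, followed by 3n+3 D's, followed by 2n+3 x's (n = 1, 2, …).
Setting n = 6 gives 24, 21, 15 characters in each block.

QQQQQQQQQQQQQQQQQQQQQQQQDDDDDDDDDDDDDDDDDDDDDxxxxxxxxxxxxxxx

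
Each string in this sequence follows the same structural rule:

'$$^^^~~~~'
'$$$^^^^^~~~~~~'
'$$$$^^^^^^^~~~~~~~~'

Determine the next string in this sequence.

$$$$$^^^^^^^^^~~~~~~~~~~

Each string has the form $^{n+1} ^^{2n+1} ~^{2n+2} (n = 1, 2, …).
Setting n = 4 gives 5, 9, 10 characters in each block.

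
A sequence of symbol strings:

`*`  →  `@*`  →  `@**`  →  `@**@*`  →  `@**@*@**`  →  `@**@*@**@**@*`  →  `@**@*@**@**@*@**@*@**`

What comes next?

@**@*@**@**@*@**@*@**@**@*@**@**@*

This is a Fibonacci-style word recurrence s(k) = s(k−1)·s(k−2): e.g. @*·* = @**.
So term 8 is @**@*@**@**@*@**@*@**·@**@*@**@**@*.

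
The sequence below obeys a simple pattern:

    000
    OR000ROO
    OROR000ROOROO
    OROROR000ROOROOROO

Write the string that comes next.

Every step adds OR to the front and ROO to the end of the previous string.
Applying this once more to OROROR000ROOROOROO:

OROROROR000ROOROOROOROO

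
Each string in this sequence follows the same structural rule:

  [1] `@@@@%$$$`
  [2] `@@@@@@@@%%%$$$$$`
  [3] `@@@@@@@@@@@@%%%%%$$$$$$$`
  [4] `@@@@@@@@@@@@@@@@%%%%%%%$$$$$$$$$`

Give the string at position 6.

@@@@@@@@@@@@@@@@@@@@@@@@%%%%%%%%%%%$$$$$$$$$$$$$

Term n consists of 4n @'s, followed by 2n-1 %'s, followed by 2n+1 $'s (n = 1, 2, …).
Setting n = 6 gives 24, 11, 13 characters in each block.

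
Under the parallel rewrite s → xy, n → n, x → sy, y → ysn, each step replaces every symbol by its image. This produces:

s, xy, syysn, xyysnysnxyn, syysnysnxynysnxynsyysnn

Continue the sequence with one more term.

Rewriting the 23 symbols of syysnysnxynysnxynsyysnn one by one yields xy ysn ysn xy n ysn xy n sy ysn n ysn xy n sy ysn n xy ysn ysn xy n n; concatenated:

xyysnysnxynysnxynsyysnnysnxynsyysnnxyysnysnxynn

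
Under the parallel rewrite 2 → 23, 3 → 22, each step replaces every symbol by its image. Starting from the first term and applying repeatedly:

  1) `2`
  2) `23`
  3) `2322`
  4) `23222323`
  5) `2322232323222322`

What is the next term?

Replace each of the 16 characters of 2322232323222322 in place — 23 22 23 23 23 22 23 22 23 22 23 23 23 22 23 23 — and concatenate.

23222323232223222322232323222323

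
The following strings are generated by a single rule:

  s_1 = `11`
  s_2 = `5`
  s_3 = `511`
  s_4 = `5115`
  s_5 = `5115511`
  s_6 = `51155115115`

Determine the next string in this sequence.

From term 3 onward, concatenate the last term with the second-to-last: 5·11 = 511, 511·5 = 5115, …
Continuing: 51155115115 · 5115511 gives term 7.

511551151155115511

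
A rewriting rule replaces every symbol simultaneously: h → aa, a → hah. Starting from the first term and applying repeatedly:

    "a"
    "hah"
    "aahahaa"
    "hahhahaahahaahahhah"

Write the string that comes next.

Rewriting the 19 symbols of hahhahaahahaahahhah one by one yields aa hah aa aa hah aa hah hah aa hah aa hah hah aa hah aa aa hah aa; concatenated:

aahahaaaahahaahahhahaahahaahahhahaahahaaaahahaa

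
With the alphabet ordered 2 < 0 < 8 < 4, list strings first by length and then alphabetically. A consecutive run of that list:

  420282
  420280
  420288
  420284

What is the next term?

Find the rightmost character of 420284 below 4, bump it to the next letter, and reset everything to its right to 2.

420242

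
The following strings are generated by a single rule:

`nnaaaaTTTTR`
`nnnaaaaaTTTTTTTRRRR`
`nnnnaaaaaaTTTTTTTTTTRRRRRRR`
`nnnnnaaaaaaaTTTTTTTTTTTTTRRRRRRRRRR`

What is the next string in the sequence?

nnnnnnaaaaaaaaTTTTTTTTTTTTTTTTRRRRRRRRRRRRR

The n-th term is n+1 n's then n+3 a's then 3n+1 T's then 3n-2 R's (n = 1, 2, …).
For the next term, n = 5, so the run lengths are 6, 8, 16, 13.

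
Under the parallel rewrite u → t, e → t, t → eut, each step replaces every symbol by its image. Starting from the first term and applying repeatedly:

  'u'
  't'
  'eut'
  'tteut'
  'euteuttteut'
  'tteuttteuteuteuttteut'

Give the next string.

euteuttteuteuteuttteuttteuttteuteuteuttteut

φ(tteuttteuteuteuttteut) expands symbol-by-symbol to eut eut t t eut eut eut t t eut t t eut t t eut eut eut t t eut; joining the 21 pieces gives the next term.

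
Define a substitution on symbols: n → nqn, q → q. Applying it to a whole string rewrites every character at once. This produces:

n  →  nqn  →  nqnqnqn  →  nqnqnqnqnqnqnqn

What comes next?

nqnqnqnqnqnqnqnqnqnqnqnqnqnqnqn

Applying the rule to each of the 15 symbols of nqnqnqnqnqnqnqn gives the pieces nqn q nqn q nqn q nqn q nqn q nqn q nqn q nqn, which concatenate to the answer.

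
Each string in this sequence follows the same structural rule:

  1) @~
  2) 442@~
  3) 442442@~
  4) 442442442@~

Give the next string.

442442442442@~

Each term is the previous one with 442 prepended.
One more step from 442442442@~ gives the answer.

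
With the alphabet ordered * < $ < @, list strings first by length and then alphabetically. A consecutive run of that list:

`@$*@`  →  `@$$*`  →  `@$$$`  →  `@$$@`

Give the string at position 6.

Continuing the enumeration 2 steps past @$$@: @$$@ → @$@* → (answer).

@$@$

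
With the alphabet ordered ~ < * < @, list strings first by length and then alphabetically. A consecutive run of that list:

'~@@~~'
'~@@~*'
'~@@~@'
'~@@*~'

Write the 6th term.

Advancing 2 positions from ~@@*~ through ~@@*~ → ~@@** reaches term 6.

~@@*@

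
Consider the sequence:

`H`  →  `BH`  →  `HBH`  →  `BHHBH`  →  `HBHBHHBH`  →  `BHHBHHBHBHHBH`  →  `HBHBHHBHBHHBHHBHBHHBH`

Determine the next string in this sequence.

From term 3 onward, concatenate the second-to-last term with the last: H·BH = HBH, BH·HBH = BHHBH, …
The next term joins BHHBHHBHBHHBH and HBHBHHBHBHHBHHBHBHHBH.

BHHBHHBHBHHBHHBHBHHBHBHHBHHBHBHHBH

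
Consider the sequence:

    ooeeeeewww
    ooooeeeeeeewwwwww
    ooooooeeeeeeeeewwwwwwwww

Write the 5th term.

ooooooooooeeeeeeeeeeeeewwwwwwwwwwwwwww

Term n consists of 2n o's, followed by 2n+3 e's, followed by 3n w's (n = 1, 2, …).
For term 5, n = 5, so the run lengths are 10, 13, 15.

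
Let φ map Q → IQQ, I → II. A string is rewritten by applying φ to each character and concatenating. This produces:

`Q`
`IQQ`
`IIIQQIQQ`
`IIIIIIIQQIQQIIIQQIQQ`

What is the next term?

Replace each of the 20 characters of IIIIIIIQQIQQIIIQQIQQ in place — II II II II II II II IQQ IQQ II IQQ IQQ II II II IQQ IQQ II IQQ IQQ — and concatenate.

IIIIIIIIIIIIIIIQQIQQIIIQQIQQIIIIIIIQQIQQIIIQQIQQ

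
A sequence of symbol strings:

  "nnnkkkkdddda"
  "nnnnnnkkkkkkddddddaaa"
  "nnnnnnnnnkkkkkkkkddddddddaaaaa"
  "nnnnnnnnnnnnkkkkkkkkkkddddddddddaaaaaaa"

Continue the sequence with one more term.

nnnnnnnnnnnnnnnkkkkkkkkkkkkddddddddddddaaaaaaaaa

Reading off run lengths: n runs 3, 6, 9, 12; k runs 4, 6, 8, 10; d runs 4, 6, 8, 10; a runs 1, 3, 5, 7 — each is linear in n (n = 1, 2, …).
Setting n = 5 gives 15, 12, 12, 9 characters in each block.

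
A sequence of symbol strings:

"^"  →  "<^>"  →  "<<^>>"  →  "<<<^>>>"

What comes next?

<<<<^>>>>

Every step adds < to the front and > to the end of the previous string.
One more step from <<<^>>> gives the answer.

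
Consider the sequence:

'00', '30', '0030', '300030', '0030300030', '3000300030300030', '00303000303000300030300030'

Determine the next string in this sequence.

300030003030003000303000303000300030300030

This is a Fibonacci-style word recurrence s(k) = s(k−2)·s(k−1): e.g. 00·30 = 0030.
Continuing: 3000300030300030 · 00303000303000300030300030 gives term 8.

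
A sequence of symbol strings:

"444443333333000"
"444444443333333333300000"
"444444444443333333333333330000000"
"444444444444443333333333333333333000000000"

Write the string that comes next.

444444444444444443333333333333333333333300000000000

Term n consists of 3n+2 4's, followed by 4n+3 3's, followed by 2n+1 0's (n = 1, 2, …).
Setting n = 5 gives 17, 23, 11 characters in each block.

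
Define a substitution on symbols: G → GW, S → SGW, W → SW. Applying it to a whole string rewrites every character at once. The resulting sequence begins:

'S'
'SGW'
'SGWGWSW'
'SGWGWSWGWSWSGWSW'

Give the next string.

SGWGWSWGWSWSGWSWGWSWSGWSWSGWGWSWSGWSW

Replace each of the 16 characters of SGWGWSWGWSWSGWSW in place — SGW GW SW GW SW SGW SW GW SW SGW SW SGW GW SW SGW SW — and concatenate.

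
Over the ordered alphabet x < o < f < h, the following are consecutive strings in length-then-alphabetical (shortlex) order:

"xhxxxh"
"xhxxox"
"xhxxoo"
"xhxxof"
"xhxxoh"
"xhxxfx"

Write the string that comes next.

The successor of xhxxfx increments the rightmost position that isn't already h and resets every position after it to x.

xhxxfo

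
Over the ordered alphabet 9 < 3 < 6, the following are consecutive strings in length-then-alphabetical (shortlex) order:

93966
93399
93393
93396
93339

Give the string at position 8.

93369

Continuing the enumeration 3 steps past 93339: 93339 → 93333 → 93336 → (answer).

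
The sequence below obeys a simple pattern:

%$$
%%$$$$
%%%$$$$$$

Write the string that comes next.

%%%%$$$$$$$$

The n-th term is n %'s then 2n $'s (n = 1, 2, …).
At n = 4 the blocks have lengths 4, 8.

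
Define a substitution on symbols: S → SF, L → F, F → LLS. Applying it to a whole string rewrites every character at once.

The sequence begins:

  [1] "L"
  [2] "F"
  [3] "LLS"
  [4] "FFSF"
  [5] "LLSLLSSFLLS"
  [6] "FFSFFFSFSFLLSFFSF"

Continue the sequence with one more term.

Rewriting the 17 symbols of FFSFFFSFSFLLSFFSF one by one yields LLS LLS SF LLS LLS LLS SF LLS SF LLS F F SF LLS LLS SF LLS; concatenated:

LLSLLSSFLLSLLSLLSSFLLSSFLLSFFSFLLSLLSSFLLS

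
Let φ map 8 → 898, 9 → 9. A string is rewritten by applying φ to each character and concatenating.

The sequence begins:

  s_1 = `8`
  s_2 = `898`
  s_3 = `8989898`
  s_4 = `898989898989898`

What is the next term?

8989898989898989898989898989898

Replace each of the 15 characters of 898989898989898 in place — 898 9 898 9 898 9 898 9 898 9 898 9 898 9 898 — and concatenate.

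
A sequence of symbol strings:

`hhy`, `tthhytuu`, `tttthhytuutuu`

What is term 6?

tttttttttthhytuutuutuutuutuu

Each term wraps the previous one in tt on the left and tuu on the right.
From tttthhytuutuu, 3 further steps: tttthhytuutuu → tttttthhytuutuutuu → tttttttthhytuutuutuutuu → (answer).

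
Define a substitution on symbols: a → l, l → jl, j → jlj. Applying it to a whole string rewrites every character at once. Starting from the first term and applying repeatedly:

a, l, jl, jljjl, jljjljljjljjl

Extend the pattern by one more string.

Applying the rule to each of the 13 symbols of jljjljljjljjl gives the pieces jlj jl jlj jlj jl jlj jl jlj jlj jl jlj jlj jl, which concatenate to the answer.

jljjljljjljjljljjljljjljjljljjljjl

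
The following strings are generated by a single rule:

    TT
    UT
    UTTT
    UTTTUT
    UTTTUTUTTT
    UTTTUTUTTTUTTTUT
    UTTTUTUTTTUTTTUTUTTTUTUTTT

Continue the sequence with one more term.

From term 3 onward, concatenate the last term with the second-to-last: UT·TT = UTTT, UTTT·UT = UTTTUT, …
Continuing: UTTTUTUTTTUTTTUTUTTTUTUTTT · UTTTUTUTTTUTTTUT gives term 8.

UTTTUTUTTTUTTTUTUTTTUTUTTTUTTTUTUTTTUTTTUT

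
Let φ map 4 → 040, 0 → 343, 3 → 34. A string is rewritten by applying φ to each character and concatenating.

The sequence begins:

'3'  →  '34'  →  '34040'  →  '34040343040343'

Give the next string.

3404034304034334040343430403433404034

Applying the rule to each of the 14 symbols of 34040343040343 gives the pieces 34 040 343 040 343 34 040 34 343 040 343 34 040 34, which concatenate to the answer.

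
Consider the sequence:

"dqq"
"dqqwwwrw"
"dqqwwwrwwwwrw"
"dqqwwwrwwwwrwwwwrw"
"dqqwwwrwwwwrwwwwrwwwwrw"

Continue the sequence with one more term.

Each term is the previous one with wwwrw appended.
One more step from dqqwwwrwwwwrwwwwrwwwwrw gives the answer.

dqqwwwrwwwwrwwwwrwwwwrwwwwrw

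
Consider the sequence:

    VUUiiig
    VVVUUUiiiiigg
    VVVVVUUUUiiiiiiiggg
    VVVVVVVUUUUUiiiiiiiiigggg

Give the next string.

Each string has the form V^{2n-1} U^{n+1} i^{2n+1} g^{n} (n = 1, 2, …).
For the next term, n = 5, so the run lengths are 9, 6, 11, 5.

VVVVVVVVVUUUUUUiiiiiiiiiiiggggg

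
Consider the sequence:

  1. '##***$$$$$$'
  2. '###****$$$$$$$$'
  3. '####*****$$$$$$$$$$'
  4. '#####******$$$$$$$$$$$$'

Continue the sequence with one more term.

The n-th term is n-1 #'s then n *'s then 2n $'s, where the shown terms are n = 3, 4, 5, 6.
For the next term, n = 7, so the run lengths are 6, 7, 14.

######*******$$$$$$$$$$$$$$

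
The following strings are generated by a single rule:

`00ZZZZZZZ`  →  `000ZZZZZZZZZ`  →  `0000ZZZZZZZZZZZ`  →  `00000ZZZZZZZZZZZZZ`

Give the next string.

000000ZZZZZZZZZZZZZZZ

Term n consists of n-1 0's, followed by 2n+1 Z's, where the shown terms are n = 3, 4, 5, 6.
At n = 7 the blocks have lengths 6, 15.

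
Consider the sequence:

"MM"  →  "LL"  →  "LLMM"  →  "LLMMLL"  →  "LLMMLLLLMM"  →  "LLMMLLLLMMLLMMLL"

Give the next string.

LLMMLLLLMMLLMMLLLLMMLLLLMM

This is a Fibonacci-style word recurrence s(k) = s(k−1)·s(k−2): e.g. LL·MM = LLMM.
The next term joins LLMMLLLLMMLLMMLL and LLMMLLLLMM.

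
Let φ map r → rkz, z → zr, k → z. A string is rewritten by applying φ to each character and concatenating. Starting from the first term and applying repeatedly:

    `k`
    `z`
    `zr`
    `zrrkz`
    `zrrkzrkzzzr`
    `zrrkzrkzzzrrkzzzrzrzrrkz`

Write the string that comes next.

Rewriting the 24 symbols of zrrkzrkzzzrrkzzzrzrzrrkz one by one yields zr rkz rkz z zr rkz z zr zr zr rkz rkz z zr zr zr rkz zr rkz zr rkz rkz z zr; concatenated:

zrrkzrkzzzrrkzzzrzrzrrkzrkzzzrzrzrrkzzrrkzzrrkzrkzzzr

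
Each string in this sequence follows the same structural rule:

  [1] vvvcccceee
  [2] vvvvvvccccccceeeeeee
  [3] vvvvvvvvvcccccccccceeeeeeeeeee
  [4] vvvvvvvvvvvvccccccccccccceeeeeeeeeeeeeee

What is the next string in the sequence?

vvvvvvvvvvvvvvvcccccccccccccccceeeeeeeeeeeeeeeeeee

Reading off run lengths: v runs 3, 6, 9, 12; c runs 4, 7, 10, 13; e runs 3, 7, 11, 15 — each is linear in n (n = 1, 2, …).
Setting n = 5 gives 15, 16, 19 characters in each block.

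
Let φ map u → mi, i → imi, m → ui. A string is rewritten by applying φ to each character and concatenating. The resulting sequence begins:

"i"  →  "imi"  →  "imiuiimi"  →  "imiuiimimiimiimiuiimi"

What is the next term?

φ(imiuiimimiimiimiuiimi) expands symbol-by-symbol to imi ui imi mi imi imi ui imi ui imi imi ui imi imi ui imi mi imi imi ui imi; joining the 21 pieces gives the next term.

imiuiimimiimiimiuiimiuiimiimiuiimiimiuiimimiimiimiuiimi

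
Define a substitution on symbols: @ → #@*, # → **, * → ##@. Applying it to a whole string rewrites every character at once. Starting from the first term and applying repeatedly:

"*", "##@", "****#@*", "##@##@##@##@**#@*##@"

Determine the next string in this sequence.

Rewriting the 20 symbols of ##@##@##@##@**#@*##@ one by one yields ** ** #@* ** ** #@* ** ** #@* ** ** #@* ##@ ##@ ** #@* ##@ ** ** #@*; concatenated:

****#@*****#@*****#@*****#@*##@##@**#@*##@****#@*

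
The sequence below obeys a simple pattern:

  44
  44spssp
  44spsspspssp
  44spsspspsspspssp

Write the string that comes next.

The strings grow by a fixed suffix spssp each time.
One more step from 44spsspspsspspssp gives the answer.

44spsspspsspspsspspssp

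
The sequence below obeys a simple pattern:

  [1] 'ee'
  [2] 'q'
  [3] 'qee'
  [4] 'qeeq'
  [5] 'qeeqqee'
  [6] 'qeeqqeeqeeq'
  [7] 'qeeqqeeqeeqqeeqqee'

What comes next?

qeeqqeeqeeqqeeqqeeqeeqqeeqeeq

From term 3 onward, concatenate the last term with the second-to-last: q·ee = qee, qee·q = qeeq, …
So term 8 is qeeqqeeqeeqqeeqqee·qeeqqeeqeeq.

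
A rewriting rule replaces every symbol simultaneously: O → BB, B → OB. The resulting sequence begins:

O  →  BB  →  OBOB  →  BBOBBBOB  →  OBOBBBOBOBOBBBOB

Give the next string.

Applying the rule to each of the 16 symbols of OBOBBBOBOBOBBBOB gives the pieces BB OB BB OB OB OB BB OB BB OB BB OB OB OB BB OB, which concatenate to the answer.

BBOBBBOBOBOBBBOBBBOBBBOBOBOBBBOB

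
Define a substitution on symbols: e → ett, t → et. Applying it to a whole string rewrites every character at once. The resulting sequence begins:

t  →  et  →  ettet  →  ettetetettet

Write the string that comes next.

ettetetettetettetettetetettet

Rewriting each symbol of ettetetettet: e→ett, t→et, t→et, e→ett, t→et, e→ett, t→et, e→ett, t→et, t→et, e→ett, t→et, which concatenates to ett et et ett et ett et ett et et ett et.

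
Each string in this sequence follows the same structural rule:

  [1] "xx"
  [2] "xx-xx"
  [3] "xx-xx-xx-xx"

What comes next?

Every step duplicates the string with '-' between the halves.
One more doubling of xx-xx-xx-xx gives the answer.

xx-xx-xx-xx-xx-xx-xx-xx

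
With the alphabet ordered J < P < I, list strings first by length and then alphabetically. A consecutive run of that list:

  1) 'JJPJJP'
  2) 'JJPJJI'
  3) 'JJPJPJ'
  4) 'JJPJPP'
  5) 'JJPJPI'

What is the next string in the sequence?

Find the rightmost character of JJPJPI below I, bump it to the next letter, and reset everything to its right to J.

JJPJIJ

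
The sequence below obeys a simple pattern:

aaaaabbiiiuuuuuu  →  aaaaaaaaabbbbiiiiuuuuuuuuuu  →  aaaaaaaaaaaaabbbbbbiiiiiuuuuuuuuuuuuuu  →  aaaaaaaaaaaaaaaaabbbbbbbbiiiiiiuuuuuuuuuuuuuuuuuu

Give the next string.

The n-th term is 4n+1 a's then 2n b's then n+2 i's then 4n+2 u's (n = 1, 2, …).
At n = 5 the blocks have lengths 21, 10, 7, 22.

aaaaaaaaaaaaaaaaaaaaabbbbbbbbbbiiiiiiiuuuuuuuuuuuuuuuuuuuuuu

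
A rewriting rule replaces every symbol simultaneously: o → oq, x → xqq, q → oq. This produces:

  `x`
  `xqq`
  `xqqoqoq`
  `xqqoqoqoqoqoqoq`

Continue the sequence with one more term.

Replace each of the 15 characters of xqqoqoqoqoqoqoq in place — xqq oq oq oq oq oq oq oq oq oq oq oq oq oq oq — and concatenate.

xqqoqoqoqoqoqoqoqoqoqoqoqoqoqoq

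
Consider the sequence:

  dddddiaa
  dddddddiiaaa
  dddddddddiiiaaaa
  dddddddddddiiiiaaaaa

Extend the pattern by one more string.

Reading off run lengths: d runs 5, 7, 9, 11; i runs 1, 2, 3, 4; a runs 2, 3, 4, 5 — each is linear in n, where the shown terms are n = 2, 3, 4, 5.
At n = 6 the blocks have lengths 13, 5, 6.

dddddddddddddiiiiiaaaaaa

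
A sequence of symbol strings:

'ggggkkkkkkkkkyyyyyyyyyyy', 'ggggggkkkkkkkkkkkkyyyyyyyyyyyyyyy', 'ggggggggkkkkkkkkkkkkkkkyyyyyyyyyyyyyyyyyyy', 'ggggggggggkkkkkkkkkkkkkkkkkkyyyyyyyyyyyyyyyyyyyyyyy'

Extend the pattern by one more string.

ggggggggggggkkkkkkkkkkkkkkkkkkkkkyyyyyyyyyyyyyyyyyyyyyyyyyyy

Reading off run lengths: g runs 4, 6, 8, 10; k runs 9, 12, 15, 18; y runs 11, 15, 19, 23 — each is linear in n, where the shown terms are n = 3, 4, 5, 6.
For the next term, n = 7, so the run lengths are 12, 21, 27.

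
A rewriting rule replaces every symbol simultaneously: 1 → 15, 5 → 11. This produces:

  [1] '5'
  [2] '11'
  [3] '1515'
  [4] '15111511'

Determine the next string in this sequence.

Rewriting each symbol of 15111511: 1→15, 5→11, 1→15, 1→15, 1→15, 5→11, 1→15, 1→15, which concatenates to 15 11 15 15 15 11 15 15.

1511151515111515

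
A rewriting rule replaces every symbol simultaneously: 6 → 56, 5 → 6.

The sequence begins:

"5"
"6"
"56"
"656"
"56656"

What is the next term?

Apply φ to 56656 symbol by symbol: 5→6, 6→56, 6→56, 5→6, 6→56; joined: 6 56 56 6 56.

65656656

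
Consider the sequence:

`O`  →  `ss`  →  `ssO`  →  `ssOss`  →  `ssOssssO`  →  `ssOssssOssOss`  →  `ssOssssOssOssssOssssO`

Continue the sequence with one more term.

Each term (from the third on) is the previous term followed by the one before it: term 3 = ss·O = ssO.
The next term joins ssOssssOssOssssOssssO and ssOssssOssOss.

ssOssssOssOssssOssssOssOssssOssOss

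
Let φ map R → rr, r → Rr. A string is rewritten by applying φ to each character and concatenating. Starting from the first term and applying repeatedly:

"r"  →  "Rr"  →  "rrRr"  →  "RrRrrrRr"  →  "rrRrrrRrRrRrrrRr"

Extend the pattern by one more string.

Rewriting the 16 symbols of rrRrrrRrRrRrrrRr one by one yields Rr Rr rr Rr Rr Rr rr Rr rr Rr rr Rr Rr Rr rr Rr; concatenated:

RrRrrrRrRrRrrrRrrrRrrrRrRrRrrrRr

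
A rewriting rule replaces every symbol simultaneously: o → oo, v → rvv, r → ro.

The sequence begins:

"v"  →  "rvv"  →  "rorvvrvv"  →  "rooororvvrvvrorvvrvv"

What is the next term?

Rewriting the 20 symbols of rooororvvrvvrorvvrvv one by one yields ro oo oo oo ro oo ro rvv rvv ro rvv rvv ro oo ro rvv rvv ro rvv rvv; concatenated:

rooooooorooororvvrvvrorvvrvvrooororvvrvvrorvvrvv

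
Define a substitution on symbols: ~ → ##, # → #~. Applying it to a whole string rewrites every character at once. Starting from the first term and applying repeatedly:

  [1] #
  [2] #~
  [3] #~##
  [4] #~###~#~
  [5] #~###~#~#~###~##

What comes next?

Replace each of the 16 characters of #~###~#~#~###~## in place — #~ ## #~ #~ #~ ## #~ ## #~ ## #~ #~ #~ ## #~ #~ — and concatenate.

#~###~#~#~###~###~###~#~#~###~#~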